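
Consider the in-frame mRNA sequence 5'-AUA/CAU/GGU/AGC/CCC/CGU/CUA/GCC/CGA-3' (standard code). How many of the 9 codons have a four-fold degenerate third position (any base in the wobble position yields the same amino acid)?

6

Codon 1 AUA (Ile): third position 3-fold.
Codon 2 CAU (His): third position 2-fold.
Codon 3 GGU (Gly): third position 4-fold.
Codon 4 AGC (Ser): third position 2-fold.
Codon 5 CCC (Pro): third position 4-fold.
Codon 6 CGU (Arg): third position 4-fold.
Codon 7 CUA (Leu): third position 4-fold.
Codon 8 GCC (Ala): third position 4-fold.
Codon 9 CGA (Arg): third position 4-fold.
Four-fold degenerate third positions: 6.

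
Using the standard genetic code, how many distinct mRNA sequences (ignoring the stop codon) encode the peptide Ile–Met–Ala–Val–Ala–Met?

192

Ile: 3 codons.
Met: 1 codon.
Ala: 4 codons.
Val: 4 codons.
Ala: 4 codons.
Met: 1 codon.
3 × 1 × 4 × 4 × 4 × 1 = 192.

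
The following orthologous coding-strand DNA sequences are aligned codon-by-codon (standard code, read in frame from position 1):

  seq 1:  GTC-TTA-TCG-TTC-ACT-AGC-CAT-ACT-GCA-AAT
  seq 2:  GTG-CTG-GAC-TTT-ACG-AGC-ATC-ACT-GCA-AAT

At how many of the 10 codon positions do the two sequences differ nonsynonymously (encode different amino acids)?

2

Codon 1: GTC Val / GTG Val — synonymous.
Codon 2: TTA Leu / CTG Leu — synonymous.
Codon 3: TCG Ser / GAC Asp — nonsynonymous.
Codon 4: TTC Phe / TTT Phe — synonymous.
Codon 5: ACT Thr / ACG Thr — synonymous.
Codon 6: AGC Ser / AGC Ser — identical.
Codon 7: CAT His / ATC Ile — nonsynonymous.
Codon 8: ACT Thr / ACT Thr — identical.
Codon 9: GCA Ala / GCA Ala — identical.
Codon 10: AAT Asn / AAT Asn — identical.
Nonsynonymous differences: 2.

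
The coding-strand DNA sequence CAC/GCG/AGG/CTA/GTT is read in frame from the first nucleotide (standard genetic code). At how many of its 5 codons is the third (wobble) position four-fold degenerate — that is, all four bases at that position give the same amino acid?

3

Codon 1 CAC (His): third position 2-fold.
Codon 2 GCG (Ala): third position 4-fold.
Codon 3 AGG (Arg): third position 2-fold.
Codon 4 CTA (Leu): third position 4-fold.
Codon 5 GTT (Val): third position 4-fold.
Four-fold degenerate third positions: 3.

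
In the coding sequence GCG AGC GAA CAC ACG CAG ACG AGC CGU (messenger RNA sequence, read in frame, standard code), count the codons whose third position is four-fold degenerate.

Codon 1 GCG (Ala): third position 4-fold.
Codon 2 AGC (Ser): third position 2-fold.
Codon 3 GAA (Glu): third position 2-fold.
Codon 4 CAC (His): third position 2-fold.
Codon 5 ACG (Thr): third position 4-fold.
Codon 6 CAG (Gln): third position 2-fold.
Codon 7 ACG (Thr): third position 4-fold.
Codon 8 AGC (Ser): third position 2-fold.
Codon 9 CGU (Arg): third position 4-fold.
Four-fold degenerate third positions: 4.

4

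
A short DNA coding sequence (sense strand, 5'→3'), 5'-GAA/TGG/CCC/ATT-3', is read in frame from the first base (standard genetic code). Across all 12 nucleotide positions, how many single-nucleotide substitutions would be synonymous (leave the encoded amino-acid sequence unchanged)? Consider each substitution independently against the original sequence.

Codon 1 (GAA, Glu): 1 synonymous substitution.
Codon 2 (TGG, Trp): 0 synonymous substitutions.
Codon 3 (CCC, Pro): 3 synonymous substitutions.
Codon 4 (ATT, Ile): 2 synonymous substitutions.
Total: 1 + 0 + 3 + 2 = 6.

6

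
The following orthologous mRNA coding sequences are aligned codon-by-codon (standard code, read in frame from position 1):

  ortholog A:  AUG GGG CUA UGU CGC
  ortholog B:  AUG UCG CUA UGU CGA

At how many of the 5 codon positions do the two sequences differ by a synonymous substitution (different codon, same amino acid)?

Codon 1: AUG Met / AUG Met — identical.
Codon 2: GGG Gly / UCG Ser — nonsynonymous.
Codon 3: CUA Leu / CUA Leu — identical.
Codon 4: UGU Cys / UGU Cys — identical.
Codon 5: CGC Arg / CGA Arg — synonymous.
Synonymous differences: 1.

1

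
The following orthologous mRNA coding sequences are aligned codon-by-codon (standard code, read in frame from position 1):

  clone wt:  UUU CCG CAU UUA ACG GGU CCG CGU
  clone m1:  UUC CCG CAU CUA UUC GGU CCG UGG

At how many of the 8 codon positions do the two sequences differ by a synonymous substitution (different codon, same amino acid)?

2

Codon 1: UUU Phe / UUC Phe — synonymous.
Codon 2: CCG Pro / CCG Pro — identical.
Codon 3: CAU His / CAU His — identical.
Codon 4: UUA Leu / CUA Leu — synonymous.
Codon 5: ACG Thr / UUC Phe — nonsynonymous.
Codon 6: GGU Gly / GGU Gly — identical.
Codon 7: CCG Pro / CCG Pro — identical.
Codon 8: CGU Arg / UGG Trp — nonsynonymous.
Synonymous differences: 2.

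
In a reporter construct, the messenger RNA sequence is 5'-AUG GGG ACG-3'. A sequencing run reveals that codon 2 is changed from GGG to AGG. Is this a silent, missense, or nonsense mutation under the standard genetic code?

Position 4 falls in codon 2: GGG → Gly.
After the substitution the codon is AGG → Arg.
Gly ≠ Arg, so this is a missense mutation.

missense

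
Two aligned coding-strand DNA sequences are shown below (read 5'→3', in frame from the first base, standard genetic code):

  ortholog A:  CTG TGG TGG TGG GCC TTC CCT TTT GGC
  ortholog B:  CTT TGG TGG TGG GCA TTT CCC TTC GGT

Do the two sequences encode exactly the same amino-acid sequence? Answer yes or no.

yes

Codon 1: CTG Leu / CTT Leu — synonymous.
Codon 2: TGG Trp / TGG Trp — identical.
Codon 3: TGG Trp / TGG Trp — identical.
Codon 4: TGG Trp / TGG Trp — identical.
Codon 5: GCC Ala / GCA Ala — synonymous.
Codon 6: TTC Phe / TTT Phe — synonymous.
Codon 7: CCT Pro / CCC Pro — synonymous.
Codon 8: TTT Phe / TTC Phe — synonymous.
Codon 9: GGC Gly / GGT Gly — synonymous.
Nonsynonymous differences: 0 → same protein.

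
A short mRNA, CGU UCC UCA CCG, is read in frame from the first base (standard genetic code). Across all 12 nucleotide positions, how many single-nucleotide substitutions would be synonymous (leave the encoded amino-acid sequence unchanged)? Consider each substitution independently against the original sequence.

12

Codon 1 (CGU, Arg): 3 synonymous substitutions.
Codon 2 (UCC, Ser): 3 synonymous substitutions.
Codon 3 (UCA, Ser): 3 synonymous substitutions.
Codon 4 (CCG, Pro): 3 synonymous substitutions.
Total: 3 + 3 + 3 + 3 = 12.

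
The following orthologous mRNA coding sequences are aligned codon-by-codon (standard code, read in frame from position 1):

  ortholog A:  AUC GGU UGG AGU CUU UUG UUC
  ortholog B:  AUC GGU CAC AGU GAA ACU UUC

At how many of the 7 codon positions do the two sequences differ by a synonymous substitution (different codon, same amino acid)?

Codon 1: AUC Ile / AUC Ile — identical.
Codon 2: GGU Gly / GGU Gly — identical.
Codon 3: UGG Trp / CAC His — nonsynonymous.
Codon 4: AGU Ser / AGU Ser — identical.
Codon 5: CUU Leu / GAA Glu — nonsynonymous.
Codon 6: UUG Leu / ACU Thr — nonsynonymous.
Codon 7: UUC Phe / UUC Phe — identical.
Synonymous differences: 0.

0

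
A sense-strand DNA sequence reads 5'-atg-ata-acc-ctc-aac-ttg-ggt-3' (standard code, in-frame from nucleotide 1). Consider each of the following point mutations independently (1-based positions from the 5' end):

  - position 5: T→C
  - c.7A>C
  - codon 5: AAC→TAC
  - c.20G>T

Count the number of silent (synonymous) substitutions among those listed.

0

Codon 2: ATA (Ile) → ACA (Thr) — missense.
Codon 3: ACC (Thr) → CCC (Pro) — missense.
Codon 5: AAC (Asn) → TAC (Tyr) — missense.
Codon 7: GGT (Gly) → GTT (Val) — missense.
Synonymous: 0 of 4.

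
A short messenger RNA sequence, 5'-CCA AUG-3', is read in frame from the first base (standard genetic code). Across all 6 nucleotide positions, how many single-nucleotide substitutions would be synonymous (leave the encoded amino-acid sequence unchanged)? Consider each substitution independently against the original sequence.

3

Codon 1 (CCA, Pro): 3 synonymous substitutions.
Codon 2 (AUG, Met): 0 synonymous substitutions.
Total: 3 + 0 = 3.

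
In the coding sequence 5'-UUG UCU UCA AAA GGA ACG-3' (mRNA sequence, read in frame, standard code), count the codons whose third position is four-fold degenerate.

4

Codon 1 UUG (Leu): third position 2-fold.
Codon 2 UCU (Ser): third position 4-fold.
Codon 3 UCA (Ser): third position 4-fold.
Codon 4 AAA (Lys): third position 2-fold.
Codon 5 GGA (Gly): third position 4-fold.
Codon 6 ACG (Thr): third position 4-fold.
Four-fold degenerate third positions: 4.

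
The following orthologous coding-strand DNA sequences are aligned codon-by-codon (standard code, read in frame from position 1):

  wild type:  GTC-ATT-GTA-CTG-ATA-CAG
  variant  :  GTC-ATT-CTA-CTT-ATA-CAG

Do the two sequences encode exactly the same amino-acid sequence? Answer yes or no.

no

Codon 1: GTC Val / GTC Val — identical.
Codon 2: ATT Ile / ATT Ile — identical.
Codon 3: GTA Val / CTA Leu — nonsynonymous.
Codon 4: CTG Leu / CTT Leu — synonymous.
Codon 5: ATA Ile / ATA Ile — identical.
Codon 6: CAG Gln / CAG Gln — identical.
Nonsynonymous differences: 1 → different protein.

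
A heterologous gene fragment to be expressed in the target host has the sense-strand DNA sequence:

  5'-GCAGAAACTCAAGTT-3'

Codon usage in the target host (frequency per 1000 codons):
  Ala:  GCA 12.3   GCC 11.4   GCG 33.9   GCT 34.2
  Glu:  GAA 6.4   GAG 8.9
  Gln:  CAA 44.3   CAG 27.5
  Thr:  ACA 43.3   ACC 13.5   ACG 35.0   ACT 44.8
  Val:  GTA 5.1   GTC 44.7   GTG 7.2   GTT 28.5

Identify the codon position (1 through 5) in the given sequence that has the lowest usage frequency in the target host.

2

Codon 1 GCA (Ala): 12.3 per 1000.
Codon 2 GAA (Glu): 6.4 per 1000.
Codon 3 ACT (Thr): 44.8 per 1000.
Codon 4 CAA (Gln): 44.3 per 1000.
Codon 5 GTT (Val): 28.5 per 1000.
Lowest frequency is 6.4 at codon 2.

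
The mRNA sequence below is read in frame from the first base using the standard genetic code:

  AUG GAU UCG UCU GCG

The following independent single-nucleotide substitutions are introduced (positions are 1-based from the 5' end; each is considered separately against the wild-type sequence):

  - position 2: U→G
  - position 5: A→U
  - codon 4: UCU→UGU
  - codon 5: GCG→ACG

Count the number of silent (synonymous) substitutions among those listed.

0

Codon 1: AUG (Met) → AGG (Arg) — missense.
Codon 2: GAU (Asp) → GUU (Val) — missense.
Codon 4: UCU (Ser) → UGU (Cys) — missense.
Codon 5: GCG (Ala) → ACG (Thr) — missense.
Synonymous: 0 of 4.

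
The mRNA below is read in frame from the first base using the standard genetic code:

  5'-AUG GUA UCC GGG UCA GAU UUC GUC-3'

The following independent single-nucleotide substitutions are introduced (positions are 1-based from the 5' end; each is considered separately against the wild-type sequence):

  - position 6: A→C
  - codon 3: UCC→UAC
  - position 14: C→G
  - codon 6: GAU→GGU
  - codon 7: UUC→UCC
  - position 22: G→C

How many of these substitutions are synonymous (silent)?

1

Codon 2: GUA (Val) → GUC (Val) — synonymous.
Codon 3: UCC (Ser) → UAC (Tyr) — missense.
Codon 5: UCA (Ser) → UGA (Stop) — nonsense.
Codon 6: GAU (Asp) → GGU (Gly) — missense.
Codon 7: UUC (Phe) → UCC (Ser) — missense.
Codon 8: GUC (Val) → CUC (Leu) — missense.
Synonymous: 1 of 6.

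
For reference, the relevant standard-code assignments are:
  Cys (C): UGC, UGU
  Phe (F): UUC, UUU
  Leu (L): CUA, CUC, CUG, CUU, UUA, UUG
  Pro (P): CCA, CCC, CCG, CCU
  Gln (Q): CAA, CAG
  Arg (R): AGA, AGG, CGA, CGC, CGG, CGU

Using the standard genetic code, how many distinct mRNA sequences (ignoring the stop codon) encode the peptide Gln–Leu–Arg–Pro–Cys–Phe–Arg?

6912

Gln: 2 codons.
Leu: 6 codons.
Arg: 6 codons.
Pro: 4 codons.
Cys: 2 codons.
Phe: 2 codons.
Arg: 6 codons.
2 × 6 × 6 × 4 × 2 × 2 × 6 = 6912.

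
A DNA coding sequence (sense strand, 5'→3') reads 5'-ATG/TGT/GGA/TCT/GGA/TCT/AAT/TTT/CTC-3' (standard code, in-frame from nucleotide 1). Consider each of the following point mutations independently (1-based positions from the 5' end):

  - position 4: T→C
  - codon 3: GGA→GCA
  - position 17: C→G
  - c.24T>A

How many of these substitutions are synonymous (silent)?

Codon 2: TGT (Cys) → CGT (Arg) — missense.
Codon 3: GGA (Gly) → GCA (Ala) — missense.
Codon 6: TCT (Ser) → TGT (Cys) — missense.
Codon 8: TTT (Phe) → TTA (Leu) — missense.
Synonymous: 0 of 4.

0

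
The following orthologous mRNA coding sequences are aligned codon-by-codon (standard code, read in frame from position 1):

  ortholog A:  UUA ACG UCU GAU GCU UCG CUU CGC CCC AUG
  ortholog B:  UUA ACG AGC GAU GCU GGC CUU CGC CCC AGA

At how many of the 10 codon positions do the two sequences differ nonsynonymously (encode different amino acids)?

2

Codon 1: UUA Leu / UUA Leu — identical.
Codon 2: ACG Thr / ACG Thr — identical.
Codon 3: UCU Ser / AGC Ser — synonymous.
Codon 4: GAU Asp / GAU Asp — identical.
Codon 5: GCU Ala / GCU Ala — identical.
Codon 6: UCG Ser / GGC Gly — nonsynonymous.
Codon 7: CUU Leu / CUU Leu — identical.
Codon 8: CGC Arg / CGC Arg — identical.
Codon 9: CCC Pro / CCC Pro — identical.
Codon 10: AUG Met / AGA Arg — nonsynonymous.
Nonsynonymous differences: 2.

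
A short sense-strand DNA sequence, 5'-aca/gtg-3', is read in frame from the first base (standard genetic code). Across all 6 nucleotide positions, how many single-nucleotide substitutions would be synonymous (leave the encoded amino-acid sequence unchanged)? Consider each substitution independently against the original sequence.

6

Codon 1 (ACA, Thr): 3 synonymous substitutions.
Codon 2 (GTG, Val): 3 synonymous substitutions.
Total: 3 + 3 = 6.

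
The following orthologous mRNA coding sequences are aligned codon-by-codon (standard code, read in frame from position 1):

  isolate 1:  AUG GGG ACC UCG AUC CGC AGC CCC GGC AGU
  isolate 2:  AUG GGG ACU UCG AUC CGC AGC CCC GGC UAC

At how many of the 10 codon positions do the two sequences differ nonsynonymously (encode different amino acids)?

Codon 1: AUG Met / AUG Met — identical.
Codon 2: GGG Gly / GGG Gly — identical.
Codon 3: ACC Thr / ACU Thr — synonymous.
Codon 4: UCG Ser / UCG Ser — identical.
Codon 5: AUC Ile / AUC Ile — identical.
Codon 6: CGC Arg / CGC Arg — identical.
Codon 7: AGC Ser / AGC Ser — identical.
Codon 8: CCC Pro / CCC Pro — identical.
Codon 9: GGC Gly / GGC Gly — identical.
Codon 10: AGU Ser / UAC Tyr — nonsynonymous.
Nonsynonymous differences: 1.

1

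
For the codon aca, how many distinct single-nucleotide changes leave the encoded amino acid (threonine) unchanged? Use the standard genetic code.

3

Position 1: none → 0 synonymous.
Position 2: none → 0 synonymous.
Position 3: ACT, ACC, ACG → 3 synonymous.
Total: 0 + 0 + 3 = 3.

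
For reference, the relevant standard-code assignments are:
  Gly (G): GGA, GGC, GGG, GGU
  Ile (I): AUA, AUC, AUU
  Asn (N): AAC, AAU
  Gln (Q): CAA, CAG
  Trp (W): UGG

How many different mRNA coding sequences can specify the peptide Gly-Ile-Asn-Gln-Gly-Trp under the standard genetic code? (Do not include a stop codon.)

192

Gly: 4 codons.
Ile: 3 codons.
Asn: 2 codons.
Gln: 2 codons.
Gly: 4 codons.
Trp: 1 codon.
4 × 3 × 2 × 2 × 4 × 1 = 192.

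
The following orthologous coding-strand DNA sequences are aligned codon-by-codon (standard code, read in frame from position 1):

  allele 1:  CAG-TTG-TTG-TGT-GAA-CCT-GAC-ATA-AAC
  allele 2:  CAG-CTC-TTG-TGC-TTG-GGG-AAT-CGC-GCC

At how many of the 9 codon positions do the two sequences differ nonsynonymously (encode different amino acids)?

5

Codon 1: CAG Gln / CAG Gln — identical.
Codon 2: TTG Leu / CTC Leu — synonymous.
Codon 3: TTG Leu / TTG Leu — identical.
Codon 4: TGT Cys / TGC Cys — synonymous.
Codon 5: GAA Glu / TTG Leu — nonsynonymous.
Codon 6: CCT Pro / GGG Gly — nonsynonymous.
Codon 7: GAC Asp / AAT Asn — nonsynonymous.
Codon 8: ATA Ile / CGC Arg — nonsynonymous.
Codon 9: AAC Asn / GCC Ala — nonsynonymous.
Nonsynonymous differences: 5.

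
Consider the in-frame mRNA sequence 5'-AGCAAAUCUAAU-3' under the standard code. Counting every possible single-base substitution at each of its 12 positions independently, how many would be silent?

6

Codon 1 (AGC, Ser): 1 synonymous substitution.
Codon 2 (AAA, Lys): 1 synonymous substitution.
Codon 3 (UCU, Ser): 3 synonymous substitutions.
Codon 4 (AAU, Asn): 1 synonymous substitution.
Total: 1 + 1 + 3 + 1 = 6.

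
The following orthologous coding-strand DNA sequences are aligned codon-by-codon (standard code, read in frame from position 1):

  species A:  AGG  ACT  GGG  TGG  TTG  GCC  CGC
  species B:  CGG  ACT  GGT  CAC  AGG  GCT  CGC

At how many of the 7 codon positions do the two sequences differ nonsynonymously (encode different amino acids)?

Codon 1: AGG Arg / CGG Arg — synonymous.
Codon 2: ACT Thr / ACT Thr — identical.
Codon 3: GGG Gly / GGT Gly — synonymous.
Codon 4: TGG Trp / CAC His — nonsynonymous.
Codon 5: TTG Leu / AGG Arg — nonsynonymous.
Codon 6: GCC Ala / GCT Ala — synonymous.
Codon 7: CGC Arg / CGC Arg — identical.
Nonsynonymous differences: 2.

2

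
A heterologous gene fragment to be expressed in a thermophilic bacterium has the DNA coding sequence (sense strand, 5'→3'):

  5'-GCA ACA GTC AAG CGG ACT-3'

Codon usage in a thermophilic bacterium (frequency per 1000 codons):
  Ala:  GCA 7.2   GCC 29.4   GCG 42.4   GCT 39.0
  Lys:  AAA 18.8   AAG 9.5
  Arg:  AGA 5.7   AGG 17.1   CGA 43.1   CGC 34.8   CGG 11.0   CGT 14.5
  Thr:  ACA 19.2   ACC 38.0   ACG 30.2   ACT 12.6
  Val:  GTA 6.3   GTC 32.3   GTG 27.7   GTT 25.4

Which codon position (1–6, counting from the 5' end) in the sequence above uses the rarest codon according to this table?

Codon 1 GCA (Ala): 7.2 per 1000.
Codon 2 ACA (Thr): 19.2 per 1000.
Codon 3 GTC (Val): 32.3 per 1000.
Codon 4 AAG (Lys): 9.5 per 1000.
Codon 5 CGG (Arg): 11.0 per 1000.
Codon 6 ACT (Thr): 12.6 per 1000.
Lowest frequency is 7.2 at codon 1.

1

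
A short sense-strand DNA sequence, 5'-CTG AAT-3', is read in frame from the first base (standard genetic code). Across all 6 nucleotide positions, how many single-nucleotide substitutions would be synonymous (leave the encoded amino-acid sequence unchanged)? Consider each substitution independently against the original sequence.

5

Codon 1 (CTG, Leu): 4 synonymous substitutions.
Codon 2 (AAT, Asn): 1 synonymous substitution.
Total: 4 + 1 = 5.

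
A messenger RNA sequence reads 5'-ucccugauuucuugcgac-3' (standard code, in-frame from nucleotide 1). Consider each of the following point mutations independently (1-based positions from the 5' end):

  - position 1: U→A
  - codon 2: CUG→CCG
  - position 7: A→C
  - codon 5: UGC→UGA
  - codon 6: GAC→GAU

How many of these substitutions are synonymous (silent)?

1

Codon 1: UCC (Ser) → ACC (Thr) — missense.
Codon 2: CUG (Leu) → CCG (Pro) — missense.
Codon 3: AUU (Ile) → CUU (Leu) — missense.
Codon 5: UGC (Cys) → UGA (Stop) — nonsense.
Codon 6: GAC (Asp) → GAU (Asp) — synonymous.
Synonymous: 1 of 5.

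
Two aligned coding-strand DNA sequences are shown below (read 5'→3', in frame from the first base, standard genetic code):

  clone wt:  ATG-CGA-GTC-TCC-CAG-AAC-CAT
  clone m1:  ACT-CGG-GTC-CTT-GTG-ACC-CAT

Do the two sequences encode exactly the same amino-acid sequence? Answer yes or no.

Codon 1: ATG Met / ACT Thr — nonsynonymous.
Codon 2: CGA Arg / CGG Arg — synonymous.
Codon 3: GTC Val / GTC Val — identical.
Codon 4: TCC Ser / CTT Leu — nonsynonymous.
Codon 5: CAG Gln / GTG Val — nonsynonymous.
Codon 6: AAC Asn / ACC Thr — nonsynonymous.
Codon 7: CAT His / CAT His — identical.
Nonsynonymous differences: 4 → different protein.

no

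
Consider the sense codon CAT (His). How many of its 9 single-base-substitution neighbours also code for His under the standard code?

Position 1: none → 0 synonymous.
Position 2: none → 0 synonymous.
Position 3: CAC → 1 synonymous.
Total: 0 + 0 + 1 = 1.

1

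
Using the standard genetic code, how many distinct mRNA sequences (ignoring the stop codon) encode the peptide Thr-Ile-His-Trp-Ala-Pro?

384

Thr: 4 codons.
Ile: 3 codons.
His: 2 codons.
Trp: 1 codon.
Ala: 4 codons.
Pro: 4 codons.
4 × 3 × 2 × 1 × 4 × 4 = 384.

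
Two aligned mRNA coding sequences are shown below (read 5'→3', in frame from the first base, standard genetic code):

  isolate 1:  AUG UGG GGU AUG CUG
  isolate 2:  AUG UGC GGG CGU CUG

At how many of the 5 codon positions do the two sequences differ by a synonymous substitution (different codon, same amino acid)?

1

Codon 1: AUG Met / AUG Met — identical.
Codon 2: UGG Trp / UGC Cys — nonsynonymous.
Codon 3: GGU Gly / GGG Gly — synonymous.
Codon 4: AUG Met / CGU Arg — nonsynonymous.
Codon 5: CUG Leu / CUG Leu — identical.
Synonymous differences: 1.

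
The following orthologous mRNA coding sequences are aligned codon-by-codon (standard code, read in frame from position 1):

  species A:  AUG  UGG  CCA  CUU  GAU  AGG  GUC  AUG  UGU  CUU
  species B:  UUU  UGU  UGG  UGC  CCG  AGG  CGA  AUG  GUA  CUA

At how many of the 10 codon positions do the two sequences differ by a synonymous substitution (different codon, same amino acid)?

Codon 1: AUG Met / UUU Phe — nonsynonymous.
Codon 2: UGG Trp / UGU Cys — nonsynonymous.
Codon 3: CCA Pro / UGG Trp — nonsynonymous.
Codon 4: CUU Leu / UGC Cys — nonsynonymous.
Codon 5: GAU Asp / CCG Pro — nonsynonymous.
Codon 6: AGG Arg / AGG Arg — identical.
Codon 7: GUC Val / CGA Arg — nonsynonymous.
Codon 8: AUG Met / AUG Met — identical.
Codon 9: UGU Cys / GUA Val — nonsynonymous.
Codon 10: CUU Leu / CUA Leu — synonymous.
Synonymous differences: 1.

1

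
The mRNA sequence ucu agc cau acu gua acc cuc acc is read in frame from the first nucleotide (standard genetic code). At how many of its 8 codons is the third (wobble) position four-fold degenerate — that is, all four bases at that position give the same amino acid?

6

Codon 1 UCU (Ser): third position 4-fold.
Codon 2 AGC (Ser): third position 2-fold.
Codon 3 CAU (His): third position 2-fold.
Codon 4 ACU (Thr): third position 4-fold.
Codon 5 GUA (Val): third position 4-fold.
Codon 6 ACC (Thr): third position 4-fold.
Codon 7 CUC (Leu): third position 4-fold.
Codon 8 ACC (Thr): third position 4-fold.
Four-fold degenerate third positions: 6.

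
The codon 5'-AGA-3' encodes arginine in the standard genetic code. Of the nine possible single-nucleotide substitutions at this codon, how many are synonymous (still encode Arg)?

2

Position 1: CGA → 1 synonymous.
Position 2: none → 0 synonymous.
Position 3: AGG → 1 synonymous.
Total: 1 + 0 + 1 = 2.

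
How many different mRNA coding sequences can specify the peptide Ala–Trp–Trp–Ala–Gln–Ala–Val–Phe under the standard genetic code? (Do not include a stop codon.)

1024

Ala: 4 codons.
Trp: 1 codon.
Trp: 1 codon.
Ala: 4 codons.
Gln: 2 codons.
Ala: 4 codons.
Val: 4 codons.
Phe: 2 codons.
4 × 1 × 1 × 4 × 2 × 4 × 4 × 2 = 1024.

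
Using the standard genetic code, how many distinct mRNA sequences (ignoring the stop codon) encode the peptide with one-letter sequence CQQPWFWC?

128

Cys: 2 codons.
Gln: 2 codons.
Gln: 2 codons.
Pro: 4 codons.
Trp: 1 codon.
Phe: 2 codons.
Trp: 1 codon.
Cys: 2 codons.
2 × 2 × 2 × 4 × 1 × 2 × 1 × 2 = 128.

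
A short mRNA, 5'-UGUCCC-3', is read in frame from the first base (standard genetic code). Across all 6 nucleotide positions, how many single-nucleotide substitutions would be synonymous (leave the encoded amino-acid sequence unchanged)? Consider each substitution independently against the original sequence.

4

Codon 1 (UGU, Cys): 1 synonymous substitution.
Codon 2 (CCC, Pro): 3 synonymous substitutions.
Total: 1 + 3 = 4.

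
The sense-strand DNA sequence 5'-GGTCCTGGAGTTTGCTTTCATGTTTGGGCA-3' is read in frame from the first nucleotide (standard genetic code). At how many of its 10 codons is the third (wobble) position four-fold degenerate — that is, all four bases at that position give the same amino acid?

Codon 1 GGT (Gly): third position 4-fold.
Codon 2 CCT (Pro): third position 4-fold.
Codon 3 GGA (Gly): third position 4-fold.
Codon 4 GTT (Val): third position 4-fold.
Codon 5 TGC (Cys): third position 2-fold.
Codon 6 TTT (Phe): third position 2-fold.
Codon 7 CAT (His): third position 2-fold.
Codon 8 GTT (Val): third position 4-fold.
Codon 9 TGG (Trp): third position 1-fold.
Codon 10 GCA (Ala): third position 4-fold.
Four-fold degenerate third positions: 6.

6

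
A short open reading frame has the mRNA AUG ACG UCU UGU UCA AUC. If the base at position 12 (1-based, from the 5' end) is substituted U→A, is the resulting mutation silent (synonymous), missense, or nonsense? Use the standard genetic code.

nonsense

Position 12 falls in codon 4: UGU → Cys.
After the substitution the codon is UGA → Stop.
The new codon is a stop codon, so this is a nonsense mutation.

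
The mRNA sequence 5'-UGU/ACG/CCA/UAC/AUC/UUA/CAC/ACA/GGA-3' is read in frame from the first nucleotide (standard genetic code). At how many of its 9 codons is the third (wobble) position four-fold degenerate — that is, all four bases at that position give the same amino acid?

4

Codon 1 UGU (Cys): third position 2-fold.
Codon 2 ACG (Thr): third position 4-fold.
Codon 3 CCA (Pro): third position 4-fold.
Codon 4 UAC (Tyr): third position 2-fold.
Codon 5 AUC (Ile): third position 3-fold.
Codon 6 UUA (Leu): third position 2-fold.
Codon 7 CAC (His): third position 2-fold.
Codon 8 ACA (Thr): third position 4-fold.
Codon 9 GGA (Gly): third position 4-fold.
Four-fold degenerate third positions: 4.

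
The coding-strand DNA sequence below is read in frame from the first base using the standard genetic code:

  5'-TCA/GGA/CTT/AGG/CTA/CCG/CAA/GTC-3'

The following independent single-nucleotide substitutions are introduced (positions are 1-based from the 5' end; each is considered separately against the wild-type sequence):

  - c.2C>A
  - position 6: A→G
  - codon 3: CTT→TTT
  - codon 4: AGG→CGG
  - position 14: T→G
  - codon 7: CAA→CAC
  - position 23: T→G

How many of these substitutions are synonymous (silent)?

2

Codon 1: TCA (Ser) → TAA (Stop) — nonsense.
Codon 2: GGA (Gly) → GGG (Gly) — synonymous.
Codon 3: CTT (Leu) → TTT (Phe) — missense.
Codon 4: AGG (Arg) → CGG (Arg) — synonymous.
Codon 5: CTA (Leu) → CGA (Arg) — missense.
Codon 7: CAA (Gln) → CAC (His) — missense.
Codon 8: GTC (Val) → GGC (Gly) — missense.
Synonymous: 2 of 7.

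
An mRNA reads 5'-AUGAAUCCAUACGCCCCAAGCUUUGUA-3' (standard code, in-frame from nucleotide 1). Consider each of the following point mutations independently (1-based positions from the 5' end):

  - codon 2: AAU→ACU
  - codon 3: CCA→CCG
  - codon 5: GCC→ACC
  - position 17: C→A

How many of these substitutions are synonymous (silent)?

Codon 2: AAU (Asn) → ACU (Thr) — missense.
Codon 3: CCA (Pro) → CCG (Pro) — synonymous.
Codon 5: GCC (Ala) → ACC (Thr) — missense.
Codon 6: CCA (Pro) → CAA (Gln) — missense.
Synonymous: 1 of 4.

1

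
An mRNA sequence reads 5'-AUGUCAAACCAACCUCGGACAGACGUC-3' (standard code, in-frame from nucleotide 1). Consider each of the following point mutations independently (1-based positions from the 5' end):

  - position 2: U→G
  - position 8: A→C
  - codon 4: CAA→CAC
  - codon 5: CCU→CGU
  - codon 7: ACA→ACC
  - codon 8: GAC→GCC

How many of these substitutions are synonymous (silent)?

Codon 1: AUG (Met) → AGG (Arg) — missense.
Codon 3: AAC (Asn) → ACC (Thr) — missense.
Codon 4: CAA (Gln) → CAC (His) — missense.
Codon 5: CCU (Pro) → CGU (Arg) — missense.
Codon 7: ACA (Thr) → ACC (Thr) — synonymous.
Codon 8: GAC (Asp) → GCC (Ala) — missense.
Synonymous: 1 of 6.

1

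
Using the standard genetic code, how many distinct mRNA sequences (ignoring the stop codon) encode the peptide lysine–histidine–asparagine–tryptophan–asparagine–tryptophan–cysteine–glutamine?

64

Lys: 2 codons.
His: 2 codons.
Asn: 2 codons.
Trp: 1 codon.
Asn: 2 codons.
Trp: 1 codon.
Cys: 2 codons.
Gln: 2 codons.
2 × 2 × 2 × 1 × 2 × 1 × 2 × 2 = 64.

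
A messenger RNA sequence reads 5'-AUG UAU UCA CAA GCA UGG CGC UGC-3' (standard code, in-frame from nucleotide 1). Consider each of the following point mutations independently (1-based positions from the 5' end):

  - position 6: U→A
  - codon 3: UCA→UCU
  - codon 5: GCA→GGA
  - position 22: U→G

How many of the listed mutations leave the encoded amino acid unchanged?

Codon 2: UAU (Tyr) → UAA (Stop) — nonsense.
Codon 3: UCA (Ser) → UCU (Ser) — synonymous.
Codon 5: GCA (Ala) → GGA (Gly) — missense.
Codon 8: UGC (Cys) → GGC (Gly) — missense.
Synonymous: 1 of 4.

1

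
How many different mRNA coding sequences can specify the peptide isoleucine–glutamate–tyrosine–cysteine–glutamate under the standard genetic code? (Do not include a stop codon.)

48

Ile: 3 codons.
Glu: 2 codons.
Tyr: 2 codons.
Cys: 2 codons.
Glu: 2 codons.
3 × 2 × 2 × 2 × 2 = 48.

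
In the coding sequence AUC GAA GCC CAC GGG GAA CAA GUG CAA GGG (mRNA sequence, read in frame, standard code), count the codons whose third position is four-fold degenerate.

4

Codon 1 AUC (Ile): third position 3-fold.
Codon 2 GAA (Glu): third position 2-fold.
Codon 3 GCC (Ala): third position 4-fold.
Codon 4 CAC (His): third position 2-fold.
Codon 5 GGG (Gly): third position 4-fold.
Codon 6 GAA (Glu): third position 2-fold.
Codon 7 CAA (Gln): third position 2-fold.
Codon 8 GUG (Val): third position 4-fold.
Codon 9 CAA (Gln): third position 2-fold.
Codon 10 GGG (Gly): third position 4-fold.
Four-fold degenerate third positions: 4.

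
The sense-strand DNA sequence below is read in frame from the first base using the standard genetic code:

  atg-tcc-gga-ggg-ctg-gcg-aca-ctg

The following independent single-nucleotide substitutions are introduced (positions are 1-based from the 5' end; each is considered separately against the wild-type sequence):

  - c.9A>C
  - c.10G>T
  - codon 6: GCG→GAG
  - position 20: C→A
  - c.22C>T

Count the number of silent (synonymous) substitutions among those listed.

Codon 3: GGA (Gly) → GGC (Gly) — synonymous.
Codon 4: GGG (Gly) → TGG (Trp) — missense.
Codon 6: GCG (Ala) → GAG (Glu) — missense.
Codon 7: ACA (Thr) → AAA (Lys) — missense.
Codon 8: CTG (Leu) → TTG (Leu) — synonymous.
Synonymous: 2 of 5.

2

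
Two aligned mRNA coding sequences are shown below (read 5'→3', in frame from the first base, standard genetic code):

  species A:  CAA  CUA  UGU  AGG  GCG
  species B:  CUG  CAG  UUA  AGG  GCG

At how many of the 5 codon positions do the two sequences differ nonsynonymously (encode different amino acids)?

Codon 1: CAA Gln / CUG Leu — nonsynonymous.
Codon 2: CUA Leu / CAG Gln — nonsynonymous.
Codon 3: UGU Cys / UUA Leu — nonsynonymous.
Codon 4: AGG Arg / AGG Arg — identical.
Codon 5: GCG Ala / GCG Ala — identical.
Nonsynonymous differences: 3.

3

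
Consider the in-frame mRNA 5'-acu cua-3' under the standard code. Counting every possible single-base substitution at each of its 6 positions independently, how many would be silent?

Codon 1 (ACU, Thr): 3 synonymous substitutions.
Codon 2 (CUA, Leu): 4 synonymous substitutions.
Total: 3 + 4 = 7.

7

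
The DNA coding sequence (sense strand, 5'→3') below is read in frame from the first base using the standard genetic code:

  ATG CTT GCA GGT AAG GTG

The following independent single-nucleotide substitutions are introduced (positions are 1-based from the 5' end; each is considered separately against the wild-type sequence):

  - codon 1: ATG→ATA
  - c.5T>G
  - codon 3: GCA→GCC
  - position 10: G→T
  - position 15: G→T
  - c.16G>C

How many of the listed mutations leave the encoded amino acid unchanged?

Codon 1: ATG (Met) → ATA (Ile) — missense.
Codon 2: CTT (Leu) → CGT (Arg) — missense.
Codon 3: GCA (Ala) → GCC (Ala) — synonymous.
Codon 4: GGT (Gly) → TGT (Cys) — missense.
Codon 5: AAG (Lys) → AAT (Asn) — missense.
Codon 6: GTG (Val) → CTG (Leu) — missense.
Synonymous: 1 of 6.

1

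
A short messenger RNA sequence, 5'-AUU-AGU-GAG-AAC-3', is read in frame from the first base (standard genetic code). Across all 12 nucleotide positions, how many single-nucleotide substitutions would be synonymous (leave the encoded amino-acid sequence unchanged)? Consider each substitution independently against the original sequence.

Codon 1 (AUU, Ile): 2 synonymous substitutions.
Codon 2 (AGU, Ser): 1 synonymous substitution.
Codon 3 (GAG, Glu): 1 synonymous substitution.
Codon 4 (AAC, Asn): 1 synonymous substitution.
Total: 2 + 1 + 1 + 1 = 5.

5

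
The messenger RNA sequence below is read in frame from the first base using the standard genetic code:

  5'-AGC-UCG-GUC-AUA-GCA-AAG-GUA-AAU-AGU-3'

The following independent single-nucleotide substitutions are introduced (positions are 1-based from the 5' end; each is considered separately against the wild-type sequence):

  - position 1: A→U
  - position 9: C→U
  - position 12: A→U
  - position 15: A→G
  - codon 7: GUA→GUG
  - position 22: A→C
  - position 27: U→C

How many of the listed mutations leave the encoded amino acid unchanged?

Codon 1: AGC (Ser) → UGC (Cys) — missense.
Codon 3: GUC (Val) → GUU (Val) — synonymous.
Codon 4: AUA (Ile) → AUU (Ile) — synonymous.
Codon 5: GCA (Ala) → GCG (Ala) — synonymous.
Codon 7: GUA (Val) → GUG (Val) — synonymous.
Codon 8: AAU (Asn) → CAU (His) — missense.
Codon 9: AGU (Ser) → AGC (Ser) — synonymous.
Synonymous: 5 of 7.

5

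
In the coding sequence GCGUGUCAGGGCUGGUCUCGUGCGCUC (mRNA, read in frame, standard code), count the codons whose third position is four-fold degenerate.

6

Codon 1 GCG (Ala): third position 4-fold.
Codon 2 UGU (Cys): third position 2-fold.
Codon 3 CAG (Gln): third position 2-fold.
Codon 4 GGC (Gly): third position 4-fold.
Codon 5 UGG (Trp): third position 1-fold.
Codon 6 UCU (Ser): third position 4-fold.
Codon 7 CGU (Arg): third position 4-fold.
Codon 8 GCG (Ala): third position 4-fold.
Codon 9 CUC (Leu): third position 4-fold.
Four-fold degenerate third positions: 6.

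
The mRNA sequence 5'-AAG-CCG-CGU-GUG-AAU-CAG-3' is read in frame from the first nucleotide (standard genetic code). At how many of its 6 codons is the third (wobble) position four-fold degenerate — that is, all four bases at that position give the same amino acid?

3

Codon 1 AAG (Lys): third position 2-fold.
Codon 2 CCG (Pro): third position 4-fold.
Codon 3 CGU (Arg): third position 4-fold.
Codon 4 GUG (Val): third position 4-fold.
Codon 5 AAU (Asn): third position 2-fold.
Codon 6 CAG (Gln): third position 2-fold.
Four-fold degenerate third positions: 3.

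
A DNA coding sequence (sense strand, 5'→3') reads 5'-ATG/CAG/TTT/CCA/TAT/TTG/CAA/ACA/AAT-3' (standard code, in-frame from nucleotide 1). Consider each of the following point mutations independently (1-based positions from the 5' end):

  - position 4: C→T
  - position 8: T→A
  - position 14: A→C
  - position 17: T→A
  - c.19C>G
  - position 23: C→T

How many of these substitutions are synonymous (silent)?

Codon 2: CAG (Gln) → TAG (Stop) — nonsense.
Codon 3: TTT (Phe) → TAT (Tyr) — missense.
Codon 5: TAT (Tyr) → TCT (Ser) — missense.
Codon 6: TTG (Leu) → TAG (Stop) — nonsense.
Codon 7: CAA (Gln) → GAA (Glu) — missense.
Codon 8: ACA (Thr) → ATA (Ile) — missense.
Synonymous: 0 of 6.

0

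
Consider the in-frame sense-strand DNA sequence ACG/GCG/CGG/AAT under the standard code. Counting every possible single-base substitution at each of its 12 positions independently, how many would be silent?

Codon 1 (ACG, Thr): 3 synonymous substitutions.
Codon 2 (GCG, Ala): 3 synonymous substitutions.
Codon 3 (CGG, Arg): 4 synonymous substitutions.
Codon 4 (AAT, Asn): 1 synonymous substitution.
Total: 3 + 3 + 4 + 1 = 11.

11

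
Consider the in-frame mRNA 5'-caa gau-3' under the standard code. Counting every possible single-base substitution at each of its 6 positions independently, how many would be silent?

Codon 1 (CAA, Gln): 1 synonymous substitution.
Codon 2 (GAU, Asp): 1 synonymous substitution.
Total: 1 + 1 = 2.

2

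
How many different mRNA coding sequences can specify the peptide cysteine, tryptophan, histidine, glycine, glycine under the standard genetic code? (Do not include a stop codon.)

64

Cys: 2 codons.
Trp: 1 codon.
His: 2 codons.
Gly: 4 codons.
Gly: 4 codons.
2 × 1 × 2 × 4 × 4 = 64.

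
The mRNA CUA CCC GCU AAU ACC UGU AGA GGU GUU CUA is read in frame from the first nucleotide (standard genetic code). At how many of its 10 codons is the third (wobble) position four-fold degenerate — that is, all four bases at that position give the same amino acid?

Codon 1 CUA (Leu): third position 4-fold.
Codon 2 CCC (Pro): third position 4-fold.
Codon 3 GCU (Ala): third position 4-fold.
Codon 4 AAU (Asn): third position 2-fold.
Codon 5 ACC (Thr): third position 4-fold.
Codon 6 UGU (Cys): third position 2-fold.
Codon 7 AGA (Arg): third position 2-fold.
Codon 8 GGU (Gly): third position 4-fold.
Codon 9 GUU (Val): third position 4-fold.
Codon 10 CUA (Leu): third position 4-fold.
Four-fold degenerate third positions: 7.

7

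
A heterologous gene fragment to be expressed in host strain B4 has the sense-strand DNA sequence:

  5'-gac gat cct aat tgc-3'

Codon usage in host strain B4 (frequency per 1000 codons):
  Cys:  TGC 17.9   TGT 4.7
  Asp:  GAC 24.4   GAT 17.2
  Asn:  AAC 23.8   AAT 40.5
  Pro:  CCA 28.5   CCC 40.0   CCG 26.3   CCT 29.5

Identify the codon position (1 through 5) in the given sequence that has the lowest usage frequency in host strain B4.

2

Codon 1 GAC (Asp): 24.4 per 1000.
Codon 2 GAT (Asp): 17.2 per 1000.
Codon 3 CCT (Pro): 29.5 per 1000.
Codon 4 AAT (Asn): 40.5 per 1000.
Codon 5 TGC (Cys): 17.9 per 1000.
Lowest frequency is 17.2 at codon 2.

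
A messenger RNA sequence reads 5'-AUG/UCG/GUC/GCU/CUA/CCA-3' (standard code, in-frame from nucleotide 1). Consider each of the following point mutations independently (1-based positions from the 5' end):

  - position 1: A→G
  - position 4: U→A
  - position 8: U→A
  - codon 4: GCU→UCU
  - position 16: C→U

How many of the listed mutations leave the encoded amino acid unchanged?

0

Codon 1: AUG (Met) → GUG (Val) — missense.
Codon 2: UCG (Ser) → ACG (Thr) — missense.
Codon 3: GUC (Val) → GAC (Asp) — missense.
Codon 4: GCU (Ala) → UCU (Ser) — missense.
Codon 6: CCA (Pro) → UCA (Ser) — missense.
Synonymous: 0 of 5.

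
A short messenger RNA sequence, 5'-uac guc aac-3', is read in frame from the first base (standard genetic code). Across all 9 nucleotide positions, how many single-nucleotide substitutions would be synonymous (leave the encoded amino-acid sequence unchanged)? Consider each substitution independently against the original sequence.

Codon 1 (UAC, Tyr): 1 synonymous substitution.
Codon 2 (GUC, Val): 3 synonymous substitutions.
Codon 3 (AAC, Asn): 1 synonymous substitution.
Total: 1 + 3 + 1 = 5.

5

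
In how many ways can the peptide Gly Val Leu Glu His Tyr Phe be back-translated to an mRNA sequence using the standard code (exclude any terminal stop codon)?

Gly: 4 codons.
Val: 4 codons.
Leu: 6 codons.
Glu: 2 codons.
His: 2 codons.
Tyr: 2 codons.
Phe: 2 codons.
4 × 4 × 6 × 2 × 2 × 2 × 2 = 1536.

1536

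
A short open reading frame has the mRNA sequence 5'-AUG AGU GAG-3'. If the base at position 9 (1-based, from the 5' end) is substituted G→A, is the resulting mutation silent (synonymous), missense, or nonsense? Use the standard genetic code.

Position 9 falls in codon 3: GAG → Glu.
After the substitution the codon is GAA → Glu.
Both encode Glu, so the change is synonymous.

silent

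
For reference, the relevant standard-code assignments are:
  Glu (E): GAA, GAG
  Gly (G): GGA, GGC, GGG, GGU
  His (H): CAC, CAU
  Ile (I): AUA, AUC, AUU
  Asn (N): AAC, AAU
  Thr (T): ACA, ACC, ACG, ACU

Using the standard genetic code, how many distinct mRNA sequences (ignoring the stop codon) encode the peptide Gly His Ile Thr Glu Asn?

384

Gly: 4 codons.
His: 2 codons.
Ile: 3 codons.
Thr: 4 codons.
Glu: 2 codons.
Asn: 2 codons.
4 × 2 × 3 × 4 × 2 × 2 = 384.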